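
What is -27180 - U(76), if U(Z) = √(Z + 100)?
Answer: -27180 - 4*√11 ≈ -27193.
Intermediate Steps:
U(Z) = √(100 + Z)
-27180 - U(76) = -27180 - √(100 + 76) = -27180 - √176 = -27180 - 4*√11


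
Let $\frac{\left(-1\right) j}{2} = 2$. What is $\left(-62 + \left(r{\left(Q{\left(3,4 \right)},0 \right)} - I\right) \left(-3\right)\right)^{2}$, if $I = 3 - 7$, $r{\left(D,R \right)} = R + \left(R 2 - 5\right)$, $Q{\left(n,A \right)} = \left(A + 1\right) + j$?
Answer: $3481$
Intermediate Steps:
$j = -4$ ($j = \left(-2\right) 2 = -4$)
$Q{\left(n,A \right)} = -3 + A$ ($Q{\left(n,A \right)} = \left(A + 1\right) - 4 = \left(1 + A\right) - 4 = -3 + A$)
$r{\left(D,R \right)} = -5 + 3 R$ ($r{\left(D,R \right)} = R + \left(2 R - 5\right) = R + \left(-5 + 2 R\right) = -5 + 3 R$)
$I = -4$
$\left(-62 + \left(r{\left(Q{\left(3,4 \right)},0 \right)} - I\right) \left(-3\right)\right)^{2} = \left(-62 + \left(\left(-5 + 3 \cdot 0\right) - -4\right) \left(-3\right)\right)^{2} = \left(-62 + \left(\left(-5 + 0\right) + 4\right) \left(-3\right)\right)^{2} = \left(-62 + \left(-5 + 4\right) \left(-3\right)\right)^{2} = \left(-62 - -3\right)^{2} = \left(-62 + 3\right)^{2} = \left(-59\right)^{2} = 3481$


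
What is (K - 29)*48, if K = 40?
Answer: 528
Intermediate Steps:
(K - 29)*48 = (40 - 29)*48 = 11*48 = 528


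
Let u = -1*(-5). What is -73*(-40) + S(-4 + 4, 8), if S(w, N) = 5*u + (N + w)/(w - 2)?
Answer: 2941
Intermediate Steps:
u = 5
S(w, N) = 25 + (N + w)/(-2 + w) (S(w, N) = 5*5 + (N + w)/(w - 2) = 25 + (N + w)/(-2 + w))
-73*(-40) + S(-4 + 4, 8) = -73*(-40) + (-50 + 8 + 26*(-4 + 4))/(-2 + (-4 + 4)) = 2920 + (-50 + 8 + 26*0)/(-2 + 0) = 2920 + (-50 + 8 + 0)/(-2) = 2920 - 1/2*(-42) = 2920 + 21 = 2941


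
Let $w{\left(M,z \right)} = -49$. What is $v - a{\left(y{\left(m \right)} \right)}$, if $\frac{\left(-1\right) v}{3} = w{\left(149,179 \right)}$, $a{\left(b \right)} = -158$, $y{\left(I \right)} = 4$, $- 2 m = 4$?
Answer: $305$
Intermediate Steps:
$m = -2$ ($m = \left(- \frac{1}{2}\right) 4 = -2$)
$v = 147$ ($v = \left(-3\right) \left(-49\right) = 147$)
$v - a{\left(y{\left(m \right)} \right)} = 147 - -158 = 147 + 158 = 305$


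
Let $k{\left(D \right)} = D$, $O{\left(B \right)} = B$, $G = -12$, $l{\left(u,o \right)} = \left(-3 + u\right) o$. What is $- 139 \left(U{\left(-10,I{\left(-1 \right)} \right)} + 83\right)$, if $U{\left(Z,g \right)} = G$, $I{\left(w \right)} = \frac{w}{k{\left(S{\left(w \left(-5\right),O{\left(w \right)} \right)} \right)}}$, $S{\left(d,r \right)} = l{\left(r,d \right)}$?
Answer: $-9869$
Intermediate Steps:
$l{\left(u,o \right)} = o \left(-3 + u\right)$
$S{\left(d,r \right)} = d \left(-3 + r\right)$
$I{\left(w \right)} = - \frac{1}{5 \left(-3 + w\right)}$ ($I{\left(w \right)} = \frac{w}{w \left(-5\right) \left(-3 + w\right)} = \frac{w}{- 5 w \left(-3 + w\right)} = \frac{w}{\left(-5\right) w \left(-3 + w\right)} = w \left(- \frac{1}{5 w \left(-3 + w\right)}\right) = - \frac{1}{5 \left(-3 + w\right)}$)
$U{\left(Z,g \right)} = -12$
$- 139 \left(U{\left(-10,I{\left(-1 \right)} \right)} + 83\right) = - 139 \left(-12 + 83\right) = \left(-139\right) 71 = -9869$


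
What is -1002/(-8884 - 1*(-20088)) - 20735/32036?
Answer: -66103753/89732836 ≈ -0.73667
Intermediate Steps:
-1002/(-8884 - 1*(-20088)) - 20735/32036 = -1002/(-8884 + 20088) - 20735*1/32036 = -1002/11204 - 20735/32036 = -1002*1/11204 - 20735/32036 = -501/5602 - 20735/32036 = -66103753/89732836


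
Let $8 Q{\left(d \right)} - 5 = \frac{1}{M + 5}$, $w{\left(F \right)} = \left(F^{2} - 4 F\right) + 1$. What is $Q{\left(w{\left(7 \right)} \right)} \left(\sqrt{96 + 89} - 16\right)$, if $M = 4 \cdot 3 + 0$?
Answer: $- \frac{172}{17} + \frac{43 \sqrt{185}}{68} \approx -1.5167$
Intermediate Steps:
$M = 12$ ($M = 12 + 0 = 12$)
$w{\left(F \right)} = 1 + F^{2} - 4 F$
$Q{\left(d \right)} = \frac{43}{68}$ ($Q{\left(d \right)} = \frac{5}{8} + \frac{1}{8 \left(12 + 5\right)} = \frac{5}{8} + \frac{1}{8 \cdot 17} = \frac{5}{8} + \frac{1}{8} \cdot \frac{1}{17} = \frac{5}{8} + \frac{1}{136} = \frac{43}{68}$)
$Q{\left(w{\left(7 \right)} \right)} \left(\sqrt{96 + 89} - 16\right) = \frac{43 \left(\sqrt{96 + 89} - 16\right)}{68} = \frac{43 \left(\sqrt{185} - 16\right)}{68} = \frac{43 \left(-16 + \sqrt{185}\right)}{68} = - \frac{172}{17} + \frac{43 \sqrt{185}}{68}$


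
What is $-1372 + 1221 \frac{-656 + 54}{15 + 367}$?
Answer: $- \frac{629573}{191} \approx -3296.2$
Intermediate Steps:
$-1372 + 1221 \frac{-656 + 54}{15 + 367} = -1372 + 1221 \left(- \frac{602}{382}\right) = -1372 + 1221 \left(\left(-602\right) \frac{1}{382}\right) = -1372 + 1221 \left(- \frac{301}{191}\right) = -1372 - \frac{367521}{191} = - \frac{629573}{191}$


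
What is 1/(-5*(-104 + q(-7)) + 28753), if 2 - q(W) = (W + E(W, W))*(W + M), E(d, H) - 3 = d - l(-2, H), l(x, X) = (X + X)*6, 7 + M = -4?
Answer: 1/22693 ≈ 4.4066e-5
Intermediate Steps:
M = -11 (M = -7 - 4 = -11)
l(x, X) = 12*X (l(x, X) = (2*X)*6 = 12*X)
E(d, H) = 3 + d - 12*H (E(d, H) = 3 + (d - 12*H) = 3 + d - 12*H)
q(W) = 2 - (-11 + W)*(3 - 10*W) (q(W) = 2 - (W + (3 + W - 12*W))*(W - 11) = 2 - (W + (3 - 11*W))*(-11 + W) = 2 - (3 - 10*W)*(-11 + W) = 2 - (-11 + W)*(3 - 10*W))
1/(-5*(-104 + q(-7)) + 28753) = 1/(-5*(-104 + (35 - 113*(-7) + 10*(-7)²)) + 28753) = 1/(-5*(-104 + (35 + 791 + 10*49)) + 28753) = 1/(-5*(-104 + (35 + 791 + 490)) + 28753) = 1/(-5*(-104 + 1316) + 28753) = 1/(-5*1212 + 28753) = 1/(-6060 + 28753) = 1/22693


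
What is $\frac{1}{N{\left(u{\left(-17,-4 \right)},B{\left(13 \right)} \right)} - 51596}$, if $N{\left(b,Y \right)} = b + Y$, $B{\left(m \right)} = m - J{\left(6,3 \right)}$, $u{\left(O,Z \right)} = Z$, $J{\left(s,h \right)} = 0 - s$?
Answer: $- \frac{1}{51581} \approx -1.9387 \cdot 10^{-5}$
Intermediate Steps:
$J{\left(s,h \right)} = - s$
$B{\left(m \right)} = 6 + m$ ($B{\left(m \right)} = m - \left(-1\right) 6 = m - -6 = m + 6 = 6 + m$)
$N{\left(b,Y \right)} = Y + b$
$\frac{1}{N{\left(u{\left(-17,-4 \right)},B{\left(13 \right)} \right)} - 51596} = \frac{1}{\left(\left(6 + 13\right) - 4\right) - 51596} = \frac{1}{\left(19 - 4\right) - 51596} = \frac{1}{15 - 51596} = \frac{1}{-51581} = - \frac{1}{51581}$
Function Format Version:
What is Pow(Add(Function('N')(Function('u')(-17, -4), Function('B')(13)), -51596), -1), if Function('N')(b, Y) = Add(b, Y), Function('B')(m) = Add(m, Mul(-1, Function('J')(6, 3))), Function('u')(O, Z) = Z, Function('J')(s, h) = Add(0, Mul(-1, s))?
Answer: Rational(-1, 51581) ≈ -1.9387e-5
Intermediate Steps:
Function('J')(s, h) = Mul(-1, s)
Function('B')(m) = Add(6, m) (Function('B')(m) = Add(m, Mul(-1, Mul(-1, 6))) = Add(m, Mul(-1, -6)) = Add(m, 6) = Add(6, m))
Function('N')(b, Y) = Add(Y, b)
Pow(Add(Function('N')(Function('u')(-17, -4), Function('B')(13)), -51596), -1) = Pow(Add(Add(Add(6, 13), -4), -51596), -1) = Pow(Add(Add(19, -4), -51596), -1) = Pow(Add(15, -51596), -1) = Pow(-51581, -1) = Rational(-1, 51581)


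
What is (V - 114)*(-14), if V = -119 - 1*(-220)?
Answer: 182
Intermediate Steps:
V = 101 (V = -119 + 220 = 101)
(V - 114)*(-14) = (101 - 114)*(-14) = -13*(-14) = 182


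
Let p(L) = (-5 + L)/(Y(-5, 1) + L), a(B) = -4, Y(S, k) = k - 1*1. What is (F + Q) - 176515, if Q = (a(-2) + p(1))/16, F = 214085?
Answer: 75139/2 ≈ 37570.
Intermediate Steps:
Y(S, k) = -1 + k (Y(S, k) = k - 1 = -1 + k)
p(L) = (-5 + L)/L (p(L) = (-5 + L)/((-1 + 1) + L) = (-5 + L)/(0 + L) = (-5 + L)/L)
Q = -1/2 (Q = (-4 + (-5 + 1)/1)/16 = (-4 + 1*(-4))/16 = (-4 - 4)/16 = (1/16)*(-8) = -1/2 ≈ -0.50000)
(F + Q) - 176515 = (214085 - 1/2) - 176515 = 428169/2 - 176515 = 75139/2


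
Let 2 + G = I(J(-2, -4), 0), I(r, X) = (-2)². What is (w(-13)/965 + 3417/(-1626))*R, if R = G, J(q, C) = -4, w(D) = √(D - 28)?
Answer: -1139/271 + 2*I*√41/965 ≈ -4.2029 + 0.013271*I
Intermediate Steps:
w(D) = √(-28 + D)
I(r, X) = 4
G = 2 (G = -2 + 4 = 2)
R = 2
(w(-13)/965 + 3417/(-1626))*R = (√(-28 - 13)/965 + 3417/(-1626))*2 = (√(-41)*(1/965) + 3417*(-1/1626))*2 = ((I*√41)*(1/965) - 1139/542)*2 = (I*√41/965 - 1139/542)*2 = (-1139/542 + I*√41/965)*2 = -1139/271 + 2*I*√41/965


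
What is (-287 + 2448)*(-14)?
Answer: -30254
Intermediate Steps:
(-287 + 2448)*(-14) = 2161*(-14) = -30254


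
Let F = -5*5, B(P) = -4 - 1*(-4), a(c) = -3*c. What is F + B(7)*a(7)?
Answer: -25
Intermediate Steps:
B(P) = 0 (B(P) = -4 + 4 = 0)
F = -25
F + B(7)*a(7) = -25 + 0*(-3*7) = -25 + 0*(-21) = -25 + 0 = -25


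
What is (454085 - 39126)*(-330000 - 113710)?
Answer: -184121457890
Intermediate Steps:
(454085 - 39126)*(-330000 - 113710) = 414959*(-443710) = -184121457890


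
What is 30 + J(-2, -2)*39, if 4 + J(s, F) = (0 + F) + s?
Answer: -282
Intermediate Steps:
J(s, F) = -4 + F + s (J(s, F) = -4 + ((0 + F) + s) = -4 + (F + s) = -4 + F + s)
30 + J(-2, -2)*39 = 30 + (-4 - 2 - 2)*39 = 30 - 8*39 = 30 - 312 = -282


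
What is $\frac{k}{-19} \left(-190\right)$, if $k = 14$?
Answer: $140$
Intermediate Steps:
$\frac{k}{-19} \left(-190\right) = \frac{14}{-19} \left(-190\right) = 14 \left(- \frac{1}{19}\right) \left(-190\right) = \left(- \frac{14}{19}\right) \left(-190\right) = 140$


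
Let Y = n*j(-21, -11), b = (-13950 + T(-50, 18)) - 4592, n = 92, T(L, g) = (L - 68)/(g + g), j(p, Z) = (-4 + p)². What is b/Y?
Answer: -66763/207000 ≈ -0.32253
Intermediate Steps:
T(L, g) = (-68 + L)/(2*g) (T(L, g) = (-68 + L)/((2*g)) = (-68 + L)*(1/(2*g)) = (-68 + L)/(2*g))
b = -333815/18 (b = (-13950 + (½)*(-68 - 50)/18) - 4592 = (-13950 + (½)*(1/18)*(-118)) - 4592 = (-13950 - 59/18) - 4592 = -251159/18 - 4592 = -333815/18 ≈ -18545.)
Y = 57500 (Y = 92*(-4 - 21)² = 92*(-25)² = 92*625 = 57500)
b/Y = -333815/18/57500 = -333815/18*1/57500 = -66763/207000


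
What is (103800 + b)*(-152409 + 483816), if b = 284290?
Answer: 128615742630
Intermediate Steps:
(103800 + b)*(-152409 + 483816) = (103800 + 284290)*(-152409 + 483816) = 388090*331407 = 128615742630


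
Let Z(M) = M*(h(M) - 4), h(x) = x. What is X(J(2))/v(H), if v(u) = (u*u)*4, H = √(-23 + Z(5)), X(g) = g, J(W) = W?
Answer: -1/36 ≈ -0.027778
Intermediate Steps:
Z(M) = M*(-4 + M) (Z(M) = M*(M - 4) = M*(-4 + M))
H = 3*I*√2 (H = √(-23 + 5*(-4 + 5)) = √(-23 + 5*1) = √(-23 + 5) = √(-18) = 3*I*√2 ≈ 4.2426*I)
v(u) = 4*u² (v(u) = u²*4 = 4*u²)
X(J(2))/v(H) = 2/((4*(3*I*√2)²)) = 2/((4*(-18))) = 2/(-72) = 2*(-1/72) = -1/36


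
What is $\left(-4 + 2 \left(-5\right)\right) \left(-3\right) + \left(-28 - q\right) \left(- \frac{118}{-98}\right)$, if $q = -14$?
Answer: $\frac{176}{7} \approx 25.143$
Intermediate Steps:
$\left(-4 + 2 \left(-5\right)\right) \left(-3\right) + \left(-28 - q\right) \left(- \frac{118}{-98}\right) = \left(-4 + 2 \left(-5\right)\right) \left(-3\right) + \left(-28 - -14\right) \left(- \frac{118}{-98}\right) = \left(-4 - 10\right) \left(-3\right) + \left(-28 + 14\right) \left(\left(-118\right) \left(- \frac{1}{98}\right)\right) = \left(-14\right) \left(-3\right) - \frac{118}{7} = 42 - \frac{118}{7} = \frac{176}{7}$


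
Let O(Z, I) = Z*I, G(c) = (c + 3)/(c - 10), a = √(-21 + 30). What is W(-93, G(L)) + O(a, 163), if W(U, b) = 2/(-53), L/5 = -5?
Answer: 25915/53 ≈ 488.96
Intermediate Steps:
L = -25 (L = 5*(-5) = -25)
a = 3 (a = √9 = 3)
G(c) = (3 + c)/(-10 + c)
O(Z, I) = I*Z
W(U, b) = -2/53 (W(U, b) = -1/53*2 = -2/53)
W(-93, G(L)) + O(a, 163) = -2/53 + 163*3 = -2/53 + 489 = 25915/53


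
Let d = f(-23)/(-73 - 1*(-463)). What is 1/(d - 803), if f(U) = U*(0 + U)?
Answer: -390/312641 ≈ -0.0012474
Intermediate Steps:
f(U) = U**2 (f(U) = U*U = U**2)
d = 529/390 (d = (-23)**2/(-73 - 1*(-463)) = 529/(-73 + 463) = 529/390 ≈ 1.3564)
1/(d - 803) = 1/(529/390 - 803) = 1/(-312641/390) = -390/312641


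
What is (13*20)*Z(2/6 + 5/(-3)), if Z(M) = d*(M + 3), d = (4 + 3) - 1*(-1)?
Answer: 10400/3 ≈ 3466.7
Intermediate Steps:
d = 8 (d = 7 + 1 = 8)
Z(M) = 24 + 8*M (Z(M) = 8*(M + 3) = 8*(3 + M) = 24 + 8*M)
(13*20)*Z(2/6 + 5/(-3)) = (13*20)*(24 + 8*(2/6 + 5/(-3))) = 260*(24 + 8*(2*(⅙) + 5*(-⅓))) = 260*(24 + 8*(⅓ - 5/3)) = 260*(24 + 8*(-4/3)) = 260*(24 - 32/3) = 260*(40/3) = 10400/3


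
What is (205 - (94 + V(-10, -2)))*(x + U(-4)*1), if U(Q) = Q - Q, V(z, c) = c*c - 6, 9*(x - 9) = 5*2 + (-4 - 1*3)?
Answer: 3164/3 ≈ 1054.7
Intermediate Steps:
x = 28/3 (x = 9 + (5*2 + (-4 - 1*3))/9 = 9 + (10 + (-4 - 3))/9 = 9 + (10 - 7)/9 = 9 + (⅑)*3 = 9 + ⅓ = 28/3 ≈ 9.3333)
V(z, c) = -6 + c² (V(z, c) = c² - 6 = -6 + c²)
U(Q) = 0
(205 - (94 + V(-10, -2)))*(x + U(-4)*1) = (205 - (94 + (-6 + (-2)²)))*(28/3 + 0*1) = (205 - (94 + (-6 + 4)))*(28/3 + 0) = (205 - (94 - 2))*(28/3) = (205 - 1*92)*(28/3) = (205 - 92)*(28/3) = 113*(28/3) = 3164/3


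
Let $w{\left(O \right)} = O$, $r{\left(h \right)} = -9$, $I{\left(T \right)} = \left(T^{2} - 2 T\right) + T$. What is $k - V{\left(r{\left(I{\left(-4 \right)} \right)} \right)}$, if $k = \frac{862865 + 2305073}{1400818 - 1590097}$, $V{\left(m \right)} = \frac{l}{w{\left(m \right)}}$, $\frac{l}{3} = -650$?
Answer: $- \frac{44178388}{189279} \approx -233.4$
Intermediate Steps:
$I{\left(T \right)} = T^{2} - T$
$l = -1950$ ($l = 3 \left(-650\right) = -1950$)
$V{\left(m \right)} = - \frac{1950}{m}$
$k = - \frac{3167938}{189279}$ ($k = \frac{3167938}{-189279} = 3167938 \left(- \frac{1}{189279}\right) = - \frac{3167938}{189279} \approx -16.737$)
$k - V{\left(r{\left(I{\left(-4 \right)} \right)} \right)} = - \frac{3167938}{189279} - - \frac{1950}{-9} = - \frac{3167938}{189279} - \left(-1950\right) \left(- \frac{1}{9}\right) = - \frac{3167938}{189279} - \frac{650}{3} = - \frac{44178388}{189279}$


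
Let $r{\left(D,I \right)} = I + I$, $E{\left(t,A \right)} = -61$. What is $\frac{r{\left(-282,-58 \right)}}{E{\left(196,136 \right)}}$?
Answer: $\frac{116}{61} \approx 1.9016$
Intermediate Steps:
$r{\left(D,I \right)} = 2 I$
$\frac{r{\left(-282,-58 \right)}}{E{\left(196,136 \right)}} = \frac{2 \left(-58\right)}{-61} = \left(-116\right) \left(- \frac{1}{61}\right) = \frac{116}{61}$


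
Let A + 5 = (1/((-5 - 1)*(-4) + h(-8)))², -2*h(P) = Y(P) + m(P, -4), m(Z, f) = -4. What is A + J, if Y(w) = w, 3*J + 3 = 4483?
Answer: 1339501/900 ≈ 1488.3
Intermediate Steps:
J = 4480/3 (J = -1 + (⅓)*4483 = -1 + 4483/3 = 4480/3 ≈ 1493.3)
h(P) = 2 - P/2 (h(P) = -(P - 4)/2 = -(-4 + P)/2 = 2 - P/2)
A = -4499/900 (A = -5 + (1/((-5 - 1)*(-4) + (2 - ½*(-8))))² = -5 + (1/(-6*(-4) + (2 + 4)))² = -5 + (1/(24 + 6))² = -5 + (1/30)² = -5 + 1/900 = -4499/900 ≈ -4.9989)
A + J = -4499/900 + 4480/3 = 1339501/900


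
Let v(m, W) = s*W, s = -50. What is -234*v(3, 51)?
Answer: 596700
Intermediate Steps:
v(m, W) = -50*W
-234*v(3, 51) = -(-11700)*51 = -234*(-2550) = 596700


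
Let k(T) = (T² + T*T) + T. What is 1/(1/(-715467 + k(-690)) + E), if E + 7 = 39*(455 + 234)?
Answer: 236043/6341059153 ≈ 3.7225e-5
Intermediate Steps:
k(T) = T + 2*T² (k(T) = (T² + T²) + T = 2*T² + T = T + 2*T²)
E = 26864 (E = -7 + 39*(455 + 234) = -7 + 39*689 = -7 + 26871 = 26864)
1/(1/(-715467 + k(-690)) + E) = 1/(1/(-715467 - 690*(1 + 2*(-690))) + 26864) = 1/(1/(-715467 - 690*(1 - 1380)) + 26864) = 1/(1/(-715467 - 690*(-1379)) + 26864) = 1/(1/(-715467 + 951510) + 26864) = 1/(1/236043 + 26864) = 1/(6341059153/236043) = 236043/6341059153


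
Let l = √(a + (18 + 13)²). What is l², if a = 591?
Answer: 1552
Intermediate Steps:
l = 4*√97 (l = √(591 + (18 + 13)²) = √(591 + 31²) = √(591 + 961) = √1552 = 4*√97 ≈ 39.395)
l² = (4*√97)² = 1552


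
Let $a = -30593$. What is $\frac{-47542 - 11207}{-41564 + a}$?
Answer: $\frac{58749}{72157} \approx 0.81418$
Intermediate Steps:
$\frac{-47542 - 11207}{-41564 + a} = \frac{-47542 - 11207}{-41564 - 30593} = - \frac{58749}{-72157} = \left(-58749\right) \left(- \frac{1}{72157}\right) = \frac{58749}{72157}$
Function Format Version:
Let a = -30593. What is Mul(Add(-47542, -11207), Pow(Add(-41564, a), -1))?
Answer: Rational(58749, 72157) ≈ 0.81418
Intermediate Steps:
Mul(Add(-47542, -11207), Pow(Add(-41564, a), -1)) = Mul(Add(-47542, -11207), Pow(Add(-41564, -30593), -1)) = Mul(-58749, Pow(-72157, -1)) = Mul(-58749, Rational(-1, 72157)) = Rational(58749, 72157)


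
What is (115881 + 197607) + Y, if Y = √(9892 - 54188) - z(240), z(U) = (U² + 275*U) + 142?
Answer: 189746 + 14*I*√226 ≈ 1.8975e+5 + 210.47*I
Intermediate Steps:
z(U) = 142 + U² + 275*U
Y = -123742 + 14*I*√226 (Y = √(9892 - 54188) - (142 + 240² + 275*240) = √(-44296) - (142 + 57600 + 66000) = 14*I*√226 - 1*123742 = 14*I*√226 - 123742 = -123742 + 14*I*√226 ≈ -1.2374e+5 + 210.47*I)
(115881 + 197607) + Y = (115881 + 197607) + (-123742 + 14*I*√226) = 313488 + (-123742 + 14*I*√226) = 189746 + 14*I*√226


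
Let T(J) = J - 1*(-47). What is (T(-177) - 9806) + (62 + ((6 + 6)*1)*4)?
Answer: -9826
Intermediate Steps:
T(J) = 47 + J (T(J) = J + 47 = 47 + J)
(T(-177) - 9806) + (62 + ((6 + 6)*1)*4) = ((47 - 177) - 9806) + (62 + ((6 + 6)*1)*4) = (-130 - 9806) + (62 + (12*1)*4) = -9936 + (62 + 12*4) = -9936 + (62 + 48) = -9936 + 110 = -9826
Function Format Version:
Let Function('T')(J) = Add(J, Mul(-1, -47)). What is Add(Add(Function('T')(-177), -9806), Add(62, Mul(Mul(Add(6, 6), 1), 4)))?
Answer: -9826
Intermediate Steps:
Function('T')(J) = Add(47, J) (Function('T')(J) = Add(J, 47) = Add(47, J))
Add(Add(Function('T')(-177), -9806), Add(62, Mul(Mul(Add(6, 6), 1), 4))) = Add(Add(Add(47, -177), -9806), Add(62, Mul(Mul(Add(6, 6), 1), 4))) = Add(Add(-130, -9806), Add(62, Mul(Mul(12, 1), 4))) = Add(-9936, Add(62, Mul(12, 4))) = Add(-9936, Add(62, 48)) = Add(-9936, 110) = -9826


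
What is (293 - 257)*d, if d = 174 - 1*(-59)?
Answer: 8388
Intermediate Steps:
d = 233 (d = 174 + 59 = 233)
(293 - 257)*d = (293 - 257)*233 = 36*233 = 8388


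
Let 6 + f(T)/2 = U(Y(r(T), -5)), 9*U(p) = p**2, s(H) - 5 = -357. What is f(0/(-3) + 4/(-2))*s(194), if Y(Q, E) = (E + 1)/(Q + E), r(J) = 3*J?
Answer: 417152/99 ≈ 4213.7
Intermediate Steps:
s(H) = -352 (s(H) = 5 - 357 = -352)
Y(Q, E) = (1 + E)/(E + Q)
U(p) = p**2/9
f(T) = -12 + 32/(9*(-5 + 3*T)**2) (f(T) = -12 + 2*(((1 - 5)/(-5 + 3*T))**2/9) = -12 + 2*((-4/(-5 + 3*T))**2/9) = -12 + 2*((16/(-5 + 3*T)**2)/9) = -12 + 2*(16/(9*(-5 + 3*T)**2)) = -12 + 32/(9*(-5 + 3*T)**2))
f(0/(-3) + 4/(-2))*s(194) = (-12 + 32/(9*(-5 + 3*(0/(-3) + 4/(-2)))**2))*(-352) = (-12 + 32/(9*(-5 + 3*(0*(-1/3) + 4*(-1/2)))**2))*(-352) = (-12 + 32/(9*(-5 + 3*(0 - 2))**2))*(-352) = (-12 + 32/(9*(-5 + 3*(-2))**2))*(-352) = (-12 + 32/(9*(-5 - 6)**2))*(-352) = (-12 + (32/9)/(-11)**2)*(-352) = (-12 + (32/9)*(1/121))*(-352) = (-12 + 32/1089)*(-352) = -13036/1089*(-352) = 417152/99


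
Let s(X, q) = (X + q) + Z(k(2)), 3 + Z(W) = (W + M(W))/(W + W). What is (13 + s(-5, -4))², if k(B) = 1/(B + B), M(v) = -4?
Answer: 169/4 ≈ 42.250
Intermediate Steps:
k(B) = 1/(2*B)
Z(W) = -3 + (-4 + W)/(2*W) (Z(W) = -3 + (W - 4)/(W + W) = -3 + (-4 + W)/((2*W)) = -3 + (-4 + W)*(1/(2*W)) = -3 + (-4 + W)/(2*W))
s(X, q) = -21/2 + X + q (s(X, q) = (X + q) + (-5/2 - 2/((½)/2)) = (X + q) + (-5/2 - 2/((½)*(½))) = (X + q) + (-5/2 - 2/¼) = (X + q) + (-5/2 - 2*4) = (X + q) + (-5/2 - 8) = (X + q) - 21/2 = -21/2 + X + q)
(13 + s(-5, -4))² = (13 + (-21/2 - 5 - 4))² = (13 - 39/2)² = (-13/2)² = 169/4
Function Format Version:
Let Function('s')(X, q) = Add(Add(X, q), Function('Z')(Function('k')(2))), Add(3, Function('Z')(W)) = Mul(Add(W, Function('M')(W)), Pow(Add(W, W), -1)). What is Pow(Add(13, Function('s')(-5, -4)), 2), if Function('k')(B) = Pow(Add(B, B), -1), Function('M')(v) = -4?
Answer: Rational(169, 4) ≈ 42.250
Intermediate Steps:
Function('k')(B) = Mul(Rational(1, 2), Pow(B, -1)) (Function('k')(B) = Pow(Mul(2, B), -1) = Mul(Rational(1, 2), Pow(B, -1)))
Function('Z')(W) = Add(-3, Mul(Rational(1, 2), Pow(W, -1), Add(-4, W))) (Function('Z')(W) = Add(-3, Mul(Add(W, -4), Pow(Add(W, W), -1))) = Add(-3, Mul(Add(-4, W), Pow(Mul(2, W), -1))) = Add(-3, Mul(Add(-4, W), Mul(Rational(1, 2), Pow(W, -1)))) = Add(-3, Mul(Rational(1, 2), Pow(W, -1), Add(-4, W))))
Function('s')(X, q) = Add(Rational(-21, 2), X, q) (Function('s')(X, q) = Add(Add(X, q), Add(Rational(-5, 2), Mul(-2, Pow(Mul(Rational(1, 2), Pow(2, -1)), -1)))) = Add(Add(X, q), Add(Rational(-5, 2), Mul(-2, Pow(Mul(Rational(1, 2), Rational(1, 2)), -1)))) = Add(Add(X, q), Add(Rational(-5, 2), Mul(-2, Pow(Rational(1, 4), -1)))) = Add(Add(X, q), Add(Rational(-5, 2), Mul(-2, 4))) = Add(Add(X, q), Add(Rational(-5, 2), -8)) = Add(Add(X, q), Rational(-21, 2)) = Add(Rational(-21, 2), X, q))
Pow(Add(13, Function('s')(-5, -4)), 2) = Pow(Add(13, Add(Rational(-21, 2), -5, -4)), 2) = Pow(Add(13, Rational(-39, 2)), 2) = Pow(Rational(-13, 2), 2) = Rational(169, 4)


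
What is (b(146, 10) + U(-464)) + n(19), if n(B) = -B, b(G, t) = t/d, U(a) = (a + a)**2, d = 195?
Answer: 33585437/39 ≈ 8.6117e+5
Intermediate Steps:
U(a) = 4*a**2 (U(a) = (2*a)**2 = 4*a**2)
b(G, t) = t/195
(b(146, 10) + U(-464)) + n(19) = ((1/195)*10 + 4*(-464)**2) - 1*19 = (2/39 + 4*215296) - 19 = (2/39 + 861184) - 19 = 33586178/39 - 19 = 33585437/39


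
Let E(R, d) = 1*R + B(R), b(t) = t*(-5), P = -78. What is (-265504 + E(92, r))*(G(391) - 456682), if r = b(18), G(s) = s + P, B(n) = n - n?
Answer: 121125809028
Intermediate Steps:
B(n) = 0
b(t) = -5*t
G(s) = -78 + s (G(s) = s - 78 = -78 + s)
r = -90 (r = -5*18 = -90)
E(R, d) = R (E(R, d) = 1*R + 0 = R + 0 = R)
(-265504 + E(92, r))*(G(391) - 456682) = (-265504 + 92)*((-78 + 391) - 456682) = -265412*(313 - 456682) = -265412*(-456369) = 121125809028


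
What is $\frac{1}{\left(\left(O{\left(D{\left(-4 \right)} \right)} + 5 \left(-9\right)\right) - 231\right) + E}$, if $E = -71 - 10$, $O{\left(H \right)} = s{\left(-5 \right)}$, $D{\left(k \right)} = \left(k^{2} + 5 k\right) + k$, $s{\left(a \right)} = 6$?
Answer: $- \frac{1}{351} \approx -0.002849$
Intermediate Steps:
$D{\left(k \right)} = k^{2} + 6 k$
$O{\left(H \right)} = 6$
$E = -81$
$\frac{1}{\left(\left(O{\left(D{\left(-4 \right)} \right)} + 5 \left(-9\right)\right) - 231\right) + E} = \frac{1}{\left(\left(6 + 5 \left(-9\right)\right) - 231\right) - 81} = \frac{1}{\left(\left(6 - 45\right) - 231\right) - 81} = \frac{1}{\left(-39 - 231\right) - 81} = \frac{1}{-270 - 81} = \frac{1}{-351} = - \frac{1}{351}$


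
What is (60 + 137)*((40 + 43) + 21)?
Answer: 20488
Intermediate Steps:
(60 + 137)*((40 + 43) + 21) = 197*(83 + 21) = 197*104 = 20488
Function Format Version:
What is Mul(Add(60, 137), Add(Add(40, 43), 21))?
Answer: 20488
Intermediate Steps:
Mul(Add(60, 137), Add(Add(40, 43), 21)) = Mul(197, Add(83, 21)) = Mul(197, 104) = 20488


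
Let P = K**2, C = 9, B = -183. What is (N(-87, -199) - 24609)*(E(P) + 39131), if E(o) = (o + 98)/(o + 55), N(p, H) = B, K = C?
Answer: -16492862505/17 ≈ -9.7017e+8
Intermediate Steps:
K = 9
P = 81 (P = 9**2 = 81)
N(p, H) = -183
E(o) = (98 + o)/(55 + o)
(N(-87, -199) - 24609)*(E(P) + 39131) = (-183 - 24609)*((98 + 81)/(55 + 81) + 39131) = -24792*(179/136 + 39131) = -24792*5321995/136 = -16492862505/17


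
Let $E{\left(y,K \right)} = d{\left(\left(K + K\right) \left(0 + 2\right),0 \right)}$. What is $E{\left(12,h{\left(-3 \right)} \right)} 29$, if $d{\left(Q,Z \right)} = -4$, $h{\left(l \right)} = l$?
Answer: $-116$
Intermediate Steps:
$E{\left(y,K \right)} = -4$
$E{\left(12,h{\left(-3 \right)} \right)} 29 = \left(-4\right) 29 = -116$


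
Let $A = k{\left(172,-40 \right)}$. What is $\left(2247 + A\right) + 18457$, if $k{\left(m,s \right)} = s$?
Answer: $20664$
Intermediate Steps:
$A = -40$
$\left(2247 + A\right) + 18457 = \left(2247 - 40\right) + 18457 = 2207 + 18457 = 20664$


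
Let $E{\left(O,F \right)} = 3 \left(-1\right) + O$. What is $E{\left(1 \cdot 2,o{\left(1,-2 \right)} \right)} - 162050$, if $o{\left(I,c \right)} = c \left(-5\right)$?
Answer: $-162051$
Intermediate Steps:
$o{\left(I,c \right)} = - 5 c$
$E{\left(O,F \right)} = -3 + O$
$E{\left(1 \cdot 2,o{\left(1,-2 \right)} \right)} - 162050 = \left(-3 + 1 \cdot 2\right) - 162050 = \left(-3 + 2\right) - 162050 = -1 - 162050 = -162051$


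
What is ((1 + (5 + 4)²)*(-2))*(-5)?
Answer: 820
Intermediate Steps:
((1 + (5 + 4)²)*(-2))*(-5) = ((1 + 9²)*(-2))*(-5) = ((1 + 81)*(-2))*(-5) = (82*(-2))*(-5) = -164*(-5) = 820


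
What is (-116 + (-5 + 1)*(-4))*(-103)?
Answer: 10300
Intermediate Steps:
(-116 + (-5 + 1)*(-4))*(-103) = (-116 - 4*(-4))*(-103) = (-116 + 16)*(-103) = -100*(-103) = 10300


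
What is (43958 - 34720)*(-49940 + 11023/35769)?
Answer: -16501773228206/35769 ≈ -4.6134e+8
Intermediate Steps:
(43958 - 34720)*(-49940 + 11023/35769) = 9238*(-49940 + 11023*(1/35769)) = 9238*(-49940 + 11023/35769) = 9238*(-1786292837/35769) = -16501773228206/35769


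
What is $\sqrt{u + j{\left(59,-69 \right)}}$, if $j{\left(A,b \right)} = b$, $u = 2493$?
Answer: $2 \sqrt{606} \approx 49.234$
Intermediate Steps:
$\sqrt{u + j{\left(59,-69 \right)}} = \sqrt{2493 - 69} = \sqrt{2424} = 2 \sqrt{606}$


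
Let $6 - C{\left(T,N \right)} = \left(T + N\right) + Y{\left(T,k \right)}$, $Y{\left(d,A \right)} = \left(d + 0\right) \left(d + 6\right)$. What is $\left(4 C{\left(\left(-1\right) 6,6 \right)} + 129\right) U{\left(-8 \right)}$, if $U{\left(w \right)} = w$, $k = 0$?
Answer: $-1224$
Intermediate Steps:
$Y{\left(d,A \right)} = d \left(6 + d\right)$
$C{\left(T,N \right)} = 6 - N - T - T \left(6 + T\right)$ ($C{\left(T,N \right)} = 6 - \left(\left(T + N\right) + T \left(6 + T\right)\right) = 6 - \left(\left(N + T\right) + T \left(6 + T\right)\right) = 6 - \left(N + T + T \left(6 + T\right)\right) = 6 - N - T - T \left(6 + T\right)$)
$\left(4 C{\left(\left(-1\right) 6,6 \right)} + 129\right) U{\left(-8 \right)} = \left(4 \left(6 - 6 - \left(-1\right) 6 - \left(-1\right) 6 \left(6 - 6\right)\right) + 129\right) \left(-8\right) = \left(4 \left(6 - 6 - -6 - - 6 \left(6 - 6\right)\right) + 129\right) \left(-8\right) = \left(4 \left(6 - 6 + 6 - \left(-6\right) 0\right) + 129\right) \left(-8\right) = \left(4 \left(6 - 6 + 6 + 0\right) + 129\right) \left(-8\right) = \left(4 \cdot 6 + 129\right) \left(-8\right) = \left(24 + 129\right) \left(-8\right) = 153 \left(-8\right) = -1224$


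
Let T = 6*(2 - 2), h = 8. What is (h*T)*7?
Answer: 0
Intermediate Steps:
T = 0 (T = 6*0 = 0)
(h*T)*7 = (8*0)*7 = 0*7 = 0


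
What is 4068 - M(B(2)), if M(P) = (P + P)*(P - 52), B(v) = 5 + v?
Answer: 4698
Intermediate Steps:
M(P) = 2*P*(-52 + P) (M(P) = (2*P)*(-52 + P) = 2*P*(-52 + P))
4068 - M(B(2)) = 4068 - 2*(5 + 2)*(-52 + (5 + 2)) = 4068 - 2*7*(-52 + 7) = 4068 - 2*7*(-45) = 4068 - 1*(-630) = 4068 + 630 = 4698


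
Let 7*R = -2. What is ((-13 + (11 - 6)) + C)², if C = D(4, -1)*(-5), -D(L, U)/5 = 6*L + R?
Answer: 16760836/49 ≈ 3.4206e+5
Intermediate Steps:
R = -2/7 (R = (⅐)*(-2) = -2/7 ≈ -0.28571)
D(L, U) = 10/7 - 30*L (D(L, U) = -5*(6*L - 2/7) = -5*(-2/7 + 6*L) = 10/7 - 30*L)
C = 4150/7 (C = (10/7 - 30*4)*(-5) = (10/7 - 120)*(-5) = -830/7*(-5) = 4150/7 ≈ 592.86)
((-13 + (11 - 6)) + C)² = ((-13 + (11 - 6)) + 4150/7)² = ((-13 + 5) + 4150/7)² = (-8 + 4150/7)² = (4094/7)² = 16760836/49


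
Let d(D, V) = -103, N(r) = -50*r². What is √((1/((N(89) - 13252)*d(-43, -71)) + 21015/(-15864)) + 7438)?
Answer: √2566618992915700638649414/18577672044 ≈ 86.236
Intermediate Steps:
√((1/((N(89) - 13252)*d(-43, -71)) + 21015/(-15864)) + 7438) = √((1/(-50*89² - 13252*(-103)) + 21015/(-15864)) + 7438) = √((-1/103/(-50*7921 - 13252) + 21015*(-1/15864)) + 7438) = √((-1/103/(-396050 - 13252) - 7005/5288) + 7438) = √((-1/103/(-409302) - 7005/5288) + 7438) = √((-1/409302*(-1/103) - 7005/5288) + 7438) = √((1/42158106 - 7005/5288) + 7438) = √(-147658763621/111466032264 + 7438) = √(828936689216011/111466032264) = √2566618992915700638649414/18577672044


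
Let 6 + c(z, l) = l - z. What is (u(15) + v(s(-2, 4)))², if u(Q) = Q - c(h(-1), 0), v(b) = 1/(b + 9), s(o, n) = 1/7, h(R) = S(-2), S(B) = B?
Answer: 1495729/4096 ≈ 365.17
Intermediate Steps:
h(R) = -2
s(o, n) = ⅐
v(b) = 1/(9 + b)
c(z, l) = -6 + l - z (c(z, l) = -6 + (l - z) = -6 + l - z)
u(Q) = 4 + Q (u(Q) = Q - (-6 + 0 - 1*(-2)) = Q - (-6 + 0 + 2) = Q - 1*(-4) = Q + 4 = 4 + Q)
(u(15) + v(s(-2, 4)))² = ((4 + 15) + 1/(9 + ⅐))² = (19 + 1/(64/7))² = (19 + 7/64)² = (1223/64)² = 1495729/4096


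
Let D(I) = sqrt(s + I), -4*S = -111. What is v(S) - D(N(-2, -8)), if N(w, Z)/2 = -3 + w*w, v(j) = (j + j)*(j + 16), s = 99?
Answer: 19425/8 - sqrt(101) ≈ 2418.1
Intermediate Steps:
S = 111/4 (S = -1/4*(-111) = 111/4 ≈ 27.750)
v(j) = 2*j*(16 + j) (v(j) = (2*j)*(16 + j) = 2*j*(16 + j))
N(w, Z) = -6 + 2*w**2 (N(w, Z) = 2*(-3 + w*w) = 2*(-3 + w**2) = -6 + 2*w**2)
D(I) = sqrt(99 + I)
v(S) - D(N(-2, -8)) = 2*(111/4)*(16 + 111/4) - sqrt(99 + (-6 + 2*(-2)**2)) = 2*(111/4)*(175/4) - sqrt(99 + (-6 + 2*4)) = 19425/8 - sqrt(99 + (-6 + 8)) = 19425/8 - sqrt(99 + 2) = 19425/8 - sqrt(101)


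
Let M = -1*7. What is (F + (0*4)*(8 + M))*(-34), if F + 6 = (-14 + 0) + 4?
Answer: 544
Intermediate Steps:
F = -16 (F = -6 + ((-14 + 0) + 4) = -6 + (-14 + 4) = -6 - 10 = -16)
M = -7
(F + (0*4)*(8 + M))*(-34) = (-16 + (0*4)*(8 - 7))*(-34) = (-16 + 0*1)*(-34) = (-16 + 0)*(-34) = -16*(-34) = 544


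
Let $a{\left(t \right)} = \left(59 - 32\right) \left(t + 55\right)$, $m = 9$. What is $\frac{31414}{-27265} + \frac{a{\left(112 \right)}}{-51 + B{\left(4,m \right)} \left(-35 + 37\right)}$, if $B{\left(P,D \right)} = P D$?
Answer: $\frac{5822771}{27265} \approx 213.56$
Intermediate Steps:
$B{\left(P,D \right)} = D P$
$a{\left(t \right)} = 1485 + 27 t$ ($a{\left(t \right)} = 27 \left(55 + t\right) = 1485 + 27 t$)
$\frac{31414}{-27265} + \frac{a{\left(112 \right)}}{-51 + B{\left(4,m \right)} \left(-35 + 37\right)} = \frac{31414}{-27265} + \frac{1485 + 27 \cdot 112}{-51 + 9 \cdot 4 \left(-35 + 37\right)} = 31414 \left(- \frac{1}{27265}\right) + \frac{1485 + 3024}{-51 + 36 \cdot 2} = - \frac{31414}{27265} + \frac{4509}{-51 + 72} = - \frac{31414}{27265} + \frac{4509}{21} = - \frac{31414}{27265} + 4509 \cdot \frac{1}{21} = - \frac{31414}{27265} + \frac{1503}{7} = \frac{5822771}{27265}$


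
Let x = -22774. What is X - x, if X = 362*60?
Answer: 44494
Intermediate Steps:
X = 21720
X - x = 21720 - 1*(-22774) = 21720 + 22774 = 44494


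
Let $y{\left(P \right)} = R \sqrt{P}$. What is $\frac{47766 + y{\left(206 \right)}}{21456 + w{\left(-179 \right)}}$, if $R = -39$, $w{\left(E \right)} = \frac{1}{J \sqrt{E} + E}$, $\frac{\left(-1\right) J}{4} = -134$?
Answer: $\frac{52737646930700286}{23689213088005153} - \frac{3312250152663 \sqrt{206}}{1822247160615781} - \frac{1608 i \sqrt{36874}}{1822247160615781} + \frac{25602576 i \sqrt{179}}{23689213088005153} \approx 2.2001 + 1.429 \cdot 10^{-8} i$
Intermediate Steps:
$J = 536$ ($J = \left(-4\right) \left(-134\right) = 536$)
$w{\left(E \right)} = \frac{1}{E + 536 \sqrt{E}}$ ($w{\left(E \right)} = \frac{1}{536 \sqrt{E} + E} = \frac{1}{E + 536 \sqrt{E}}$)
$y{\left(P \right)} = - 39 \sqrt{P}$
$\frac{47766 + y{\left(206 \right)}}{21456 + w{\left(-179 \right)}} = \frac{47766 - 39 \sqrt{206}}{21456 + \frac{1}{-179 + 536 \sqrt{-179}}} = \frac{47766 - 39 \sqrt{206}}{21456 + \frac{1}{-179 + 536 i \sqrt{179}}}$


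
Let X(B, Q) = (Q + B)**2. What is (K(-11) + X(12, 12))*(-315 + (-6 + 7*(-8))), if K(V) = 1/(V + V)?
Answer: -4776967/22 ≈ -2.1713e+5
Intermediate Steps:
K(V) = 1/(2*V)
X(B, Q) = (B + Q)**2
(K(-11) + X(12, 12))*(-315 + (-6 + 7*(-8))) = ((1/2)/(-11) + (12 + 12)**2)*(-315 + (-6 + 7*(-8))) = ((1/2)*(-1/11) + 24**2)*(-315 + (-6 - 56)) = (-1/22 + 576)*(-315 - 62) = (12671/22)*(-377) = -4776967/22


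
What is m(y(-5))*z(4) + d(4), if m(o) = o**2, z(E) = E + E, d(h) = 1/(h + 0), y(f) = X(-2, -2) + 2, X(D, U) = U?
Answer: 1/4 ≈ 0.25000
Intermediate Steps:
y(f) = 0 (y(f) = -2 + 2 = 0)
d(h) = 1/h
z(E) = 2*E
m(y(-5))*z(4) + d(4) = 0**2*(2*4) + 1/4 = 0*8 + 1/4 = 0 + 1/4 = 1/4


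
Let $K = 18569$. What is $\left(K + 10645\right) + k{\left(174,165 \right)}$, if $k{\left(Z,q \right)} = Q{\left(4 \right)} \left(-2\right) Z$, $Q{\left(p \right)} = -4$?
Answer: $30606$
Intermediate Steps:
$k{\left(Z,q \right)} = 8 Z$ ($k{\left(Z,q \right)} = \left(-4\right) \left(-2\right) Z = 8 Z$)
$\left(K + 10645\right) + k{\left(174,165 \right)} = \left(18569 + 10645\right) + 8 \cdot 174 = 29214 + 1392 = 30606$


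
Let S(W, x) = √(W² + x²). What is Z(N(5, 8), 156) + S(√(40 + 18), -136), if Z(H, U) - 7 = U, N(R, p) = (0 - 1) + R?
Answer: 163 + √18554 ≈ 299.21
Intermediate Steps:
N(R, p) = -1 + R
Z(H, U) = 7 + U
Z(N(5, 8), 156) + S(√(40 + 18), -136) = (7 + 156) + √((√(40 + 18))² + (-136)²) = 163 + √((√58)² + 18496) = 163 + √(58 + 18496) = 163 + √18554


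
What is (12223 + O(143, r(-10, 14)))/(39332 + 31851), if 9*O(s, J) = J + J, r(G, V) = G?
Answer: 109987/640647 ≈ 0.17168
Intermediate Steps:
O(s, J) = 2*J/9 (O(s, J) = (J + J)/9 = (2*J)/9 = 2*J/9)
(12223 + O(143, r(-10, 14)))/(39332 + 31851) = (12223 + (2/9)*(-10))/(39332 + 31851) = (12223 - 20/9)/71183 = (109987/9)*(1/71183) = 109987/640647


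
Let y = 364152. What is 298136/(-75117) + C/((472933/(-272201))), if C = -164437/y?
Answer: -5331400178104783/1437401335271608 ≈ -3.7091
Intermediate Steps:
C = -164437/364152 ≈ -0.45156
298136/(-75117) + C/((472933/(-272201))) = 298136/(-75117) - 164437/(364152*(472933/(-272201))) = 298136*(-1/75117) - 164437/(364152*(472933*(-1/272201))) = -298136/75117 - 164437/(364152*(-472933/272201)) = -298136/75117 - 164437/364152*(-272201/472933) = -298136/75117 + 44759915837/172219497816 = -5331400178104783/1437401335271608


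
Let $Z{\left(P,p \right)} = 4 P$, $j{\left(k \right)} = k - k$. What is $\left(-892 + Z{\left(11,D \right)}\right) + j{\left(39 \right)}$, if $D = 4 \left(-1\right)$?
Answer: $-848$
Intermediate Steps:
$D = -4$
$j{\left(k \right)} = 0$
$\left(-892 + Z{\left(11,D \right)}\right) + j{\left(39 \right)} = \left(-892 + 4 \cdot 11\right) + 0 = \left(-892 + 44\right) + 0 = -848 + 0 = -848$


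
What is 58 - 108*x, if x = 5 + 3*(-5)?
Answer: 1138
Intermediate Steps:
x = -10 (x = 5 - 15 = -10)
58 - 108*x = 58 - 108*(-10) = 58 + 1080 = 1138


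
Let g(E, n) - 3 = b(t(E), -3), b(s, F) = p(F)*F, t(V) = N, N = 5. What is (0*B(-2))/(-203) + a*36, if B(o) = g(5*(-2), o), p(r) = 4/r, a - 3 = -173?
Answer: -6120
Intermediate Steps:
t(V) = 5
a = -170 (a = 3 - 173 = -170)
b(s, F) = 4 (b(s, F) = (4/F)*F = 4)
g(E, n) = 7 (g(E, n) = 3 + 4 = 7)
B(o) = 7
(0*B(-2))/(-203) + a*36 = (0*7)/(-203) - 170*36 = 0*(-1/203) - 6120 = 0 - 6120 = -6120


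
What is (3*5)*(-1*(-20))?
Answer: 300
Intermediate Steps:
(3*5)*(-1*(-20)) = 15*20 = 300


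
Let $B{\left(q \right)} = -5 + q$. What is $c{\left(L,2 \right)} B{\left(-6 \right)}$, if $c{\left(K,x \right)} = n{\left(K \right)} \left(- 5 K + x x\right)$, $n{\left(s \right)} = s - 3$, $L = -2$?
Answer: $770$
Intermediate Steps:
$n{\left(s \right)} = -3 + s$
$c{\left(K,x \right)} = \left(-3 + K\right) \left(x^{2} - 5 K\right)$ ($c{\left(K,x \right)} = \left(-3 + K\right) \left(- 5 K + x x\right) = \left(-3 + K\right) \left(- 5 K + x^{2}\right) = \left(-3 + K\right) \left(x^{2} - 5 K\right)$)
$c{\left(L,2 \right)} B{\left(-6 \right)} = - \left(-3 - 2\right) \left(- 2^{2} + 5 \left(-2\right)\right) \left(-5 - 6\right) = \left(-1\right) \left(-5\right) \left(\left(-1\right) 4 - 10\right) \left(-11\right) = \left(-1\right) \left(-5\right) \left(-4 - 10\right) \left(-11\right) = \left(-1\right) \left(-5\right) \left(-14\right) \left(-11\right) = \left(-70\right) \left(-11\right) = 770$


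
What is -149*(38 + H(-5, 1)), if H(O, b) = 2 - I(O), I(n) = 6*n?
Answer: -10430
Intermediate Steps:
H(O, b) = 2 - 6*O
-149*(38 + H(-5, 1)) = -149*(38 + (2 - 6*(-5))) = -149*(38 + (2 + 30)) = -149*(38 + 32) = -149*70 = -10430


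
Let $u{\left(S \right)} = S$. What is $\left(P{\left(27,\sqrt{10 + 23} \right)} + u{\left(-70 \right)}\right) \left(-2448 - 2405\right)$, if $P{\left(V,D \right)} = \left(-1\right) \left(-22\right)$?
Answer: $232944$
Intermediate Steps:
$P{\left(V,D \right)} = 22$
$\left(P{\left(27,\sqrt{10 + 23} \right)} + u{\left(-70 \right)}\right) \left(-2448 - 2405\right) = \left(22 - 70\right) \left(-2448 - 2405\right) = \left(-48\right) \left(-4853\right) = 232944$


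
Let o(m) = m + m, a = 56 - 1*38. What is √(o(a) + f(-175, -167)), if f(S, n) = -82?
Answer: I*√46 ≈ 6.7823*I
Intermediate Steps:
a = 18 (a = 56 - 38 = 18)
o(m) = 2*m
√(o(a) + f(-175, -167)) = √(2*18 - 82) = √(36 - 82) = √(-46) = I*√46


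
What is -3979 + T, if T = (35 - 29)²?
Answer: -3943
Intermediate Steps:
T = 36 (T = 6² = 36)
-3979 + T = -3979 + 36 = -3943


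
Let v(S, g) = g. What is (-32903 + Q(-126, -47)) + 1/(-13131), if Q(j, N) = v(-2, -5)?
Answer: -432114949/13131 ≈ -32908.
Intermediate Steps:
Q(j, N) = -5
(-32903 + Q(-126, -47)) + 1/(-13131) = (-32903 - 5) + 1/(-13131) = -32908 - 1/13131 = -432114949/13131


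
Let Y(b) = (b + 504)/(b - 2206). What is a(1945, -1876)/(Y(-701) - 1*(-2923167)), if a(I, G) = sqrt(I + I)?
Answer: 2907*sqrt(3890)/8497646666 ≈ 2.1336e-5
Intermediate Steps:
Y(b) = (504 + b)/(-2206 + b)
a(I, G) = sqrt(2)*sqrt(I) (a(I, G) = sqrt(2*I) = sqrt(2)*sqrt(I))
a(1945, -1876)/(Y(-701) - 1*(-2923167)) = (sqrt(2)*sqrt(1945))/((504 - 701)/(-2206 - 701) - 1*(-2923167)) = sqrt(3890)/(-197/(-2907) + 2923167) = sqrt(3890)/(-1/2907*(-197) + 2923167) = sqrt(3890)/(197/2907 + 2923167) = sqrt(3890)/(8497646666/2907) = sqrt(3890)*(2907/8497646666) = 2907*sqrt(3890)/8497646666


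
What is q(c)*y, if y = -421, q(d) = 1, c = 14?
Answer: -421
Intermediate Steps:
q(c)*y = 1*(-421) = -421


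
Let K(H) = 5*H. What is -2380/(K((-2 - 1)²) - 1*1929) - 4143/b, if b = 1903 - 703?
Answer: -412451/188400 ≈ -2.1892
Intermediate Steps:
b = 1200
-2380/(K((-2 - 1)²) - 1*1929) - 4143/b = -2380/(5*(-2 - 1)² - 1*1929) - 4143/1200 = -2380/(5*(-3)² - 1929) - 4143*1/1200 = -2380/(5*9 - 1929) - 1381/400 = -2380/(45 - 1929) - 1381/400 = -2380/(-1884) - 1381/400 = -2380*(-1/1884) - 1381/400 = 595/471 - 1381/400 = -412451/188400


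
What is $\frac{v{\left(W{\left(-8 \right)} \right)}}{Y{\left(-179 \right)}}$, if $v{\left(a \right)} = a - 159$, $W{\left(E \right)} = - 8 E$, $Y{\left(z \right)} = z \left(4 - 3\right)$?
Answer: $\frac{95}{179} \approx 0.53073$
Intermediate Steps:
$Y{\left(z \right)} = z$ ($Y{\left(z \right)} = z 1 = z$)
$v{\left(a \right)} = -159 + a$ ($v{\left(a \right)} = a - 159 = -159 + a$)
$\frac{v{\left(W{\left(-8 \right)} \right)}}{Y{\left(-179 \right)}} = \frac{-159 - -64}{-179} = \left(-159 + 64\right) \left(- \frac{1}{179}\right) = \left(-95\right) \left(- \frac{1}{179}\right) = \frac{95}{179}$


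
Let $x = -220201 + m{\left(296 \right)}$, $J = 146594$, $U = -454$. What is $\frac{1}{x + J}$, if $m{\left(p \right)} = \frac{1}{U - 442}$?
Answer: $- \frac{896}{65951873} \approx -1.3586 \cdot 10^{-5}$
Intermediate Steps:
$m{\left(p \right)} = - \frac{1}{896}$ ($m{\left(p \right)} = \frac{1}{-454 - 442} = \frac{1}{-896} = - \frac{1}{896}$)
$x = - \frac{197300097}{896}$ ($x = -220201 - \frac{1}{896} = - \frac{197300097}{896} \approx -2.202 \cdot 10^{5}$)
$\frac{1}{x + J} = \frac{1}{- \frac{197300097}{896} + 146594} = \frac{1}{- \frac{65951873}{896}} = - \frac{896}{65951873}$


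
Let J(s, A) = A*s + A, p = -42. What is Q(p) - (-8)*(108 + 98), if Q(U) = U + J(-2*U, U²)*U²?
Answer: 264495766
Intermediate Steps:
J(s, A) = A + A*s
Q(U) = U + U⁴*(1 - 2*U) (Q(U) = U + (U²*(1 - 2*U))*U² = U + U⁴*(1 - 2*U))
Q(p) - (-8)*(108 + 98) = (-42 + (-42)⁴ - 2*(-42)⁵) - (-8)*(108 + 98) = (-42 + 3111696 - 2*(-130691232)) - (-8)*206 = (-42 + 3111696 + 261382464) - 1*(-1648) = 264494118 + 1648 = 264495766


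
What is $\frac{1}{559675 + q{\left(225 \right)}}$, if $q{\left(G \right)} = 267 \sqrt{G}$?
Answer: $\frac{1}{563680} \approx 1.7741 \cdot 10^{-6}$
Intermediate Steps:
$\frac{1}{559675 + q{\left(225 \right)}} = \frac{1}{559675 + 267 \sqrt{225}} = \frac{1}{559675 + 267 \cdot 15} = \frac{1}{559675 + 4005} = \frac{1}{563680}$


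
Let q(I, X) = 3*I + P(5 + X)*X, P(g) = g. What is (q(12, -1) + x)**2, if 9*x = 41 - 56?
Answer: 8281/9 ≈ 920.11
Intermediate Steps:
x = -5/3 (x = (41 - 56)/9 = (1/9)*(-15) = -5/3 ≈ -1.6667)
q(I, X) = 3*I + X*(5 + X) (q(I, X) = 3*I + (5 + X)*X = 3*I + X*(5 + X))
(q(12, -1) + x)**2 = ((3*12 - (5 - 1)) - 5/3)**2 = ((36 - 1*4) - 5/3)**2 = ((36 - 4) - 5/3)**2 = (32 - 5/3)**2 = (91/3)**2 = 8281/9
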